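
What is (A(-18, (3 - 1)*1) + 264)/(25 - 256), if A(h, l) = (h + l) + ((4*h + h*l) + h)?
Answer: -122/231 ≈ -0.52814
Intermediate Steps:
A(h, l) = l + 6*h + h*l (A(h, l) = (h + l) + (5*h + h*l) = l + 6*h + h*l)
(A(-18, (3 - 1)*1) + 264)/(25 - 256) = (((3 - 1)*1 + 6*(-18) - 18*(3 - 1)) + 264)/(25 - 256) = ((2*1 - 108 - 36) + 264)/(-231) = ((2 - 108 - 18*2) + 264)*(-1/231) = ((2 - 108 - 36) + 264)*(-1/231) = (-142 + 264)*(-1/231) = 122*(-1/231) = -122/231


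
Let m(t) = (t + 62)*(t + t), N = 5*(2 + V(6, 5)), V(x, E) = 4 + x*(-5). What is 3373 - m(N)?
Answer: -10547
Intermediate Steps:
V(x, E) = 4 - 5*x
N = -120 (N = 5*(2 + (4 - 5*6)) = 5*(2 + (4 - 30)) = 5*(2 - 26) = 5*(-24) = -120)
m(t) = 2*t*(62 + t) (m(t) = (62 + t)*(2*t) = 2*t*(62 + t))
3373 - m(N) = 3373 - 2*(-120)*(62 - 120) = 3373 - 2*(-120)*(-58) = 3373 - 1*13920 = 3373 - 13920 = -10547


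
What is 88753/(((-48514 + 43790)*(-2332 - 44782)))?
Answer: 88753/222566536 ≈ 0.00039877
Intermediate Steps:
88753/(((-48514 + 43790)*(-2332 - 44782))) = 88753/((-4724*(-47114))) = 88753/222566536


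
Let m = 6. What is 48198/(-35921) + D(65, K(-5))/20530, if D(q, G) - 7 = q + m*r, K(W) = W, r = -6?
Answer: -494105892/368729065 ≈ -1.3400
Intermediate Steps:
D(q, G) = -29 + q (D(q, G) = 7 + (q + 6*(-6)) = 7 + (q - 36) = 7 + (-36 + q) = -29 + q)
48198/(-35921) + D(65, K(-5))/20530 = 48198/(-35921) + (-29 + 65)/20530 = 48198*(-1/35921) + 36*(1/20530) = -48198/35921 + 18/10265 = -494105892/368729065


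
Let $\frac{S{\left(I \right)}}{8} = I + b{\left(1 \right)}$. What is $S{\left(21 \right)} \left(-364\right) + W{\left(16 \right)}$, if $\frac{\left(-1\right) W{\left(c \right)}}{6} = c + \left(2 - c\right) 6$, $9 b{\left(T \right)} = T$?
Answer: $- \frac{549608}{9} \approx -61068.0$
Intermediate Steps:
$b{\left(T \right)} = \frac{T}{9}$
$S{\left(I \right)} = \frac{8}{9} + 8 I$ ($S{\left(I \right)} = 8 \left(I + \frac{1}{9} \cdot 1\right) = 8 \left(I + \frac{1}{9}\right) = 8 \left(\frac{1}{9} + I\right) = \frac{8}{9} + 8 I$)
$W{\left(c \right)} = -72 + 30 c$ ($W{\left(c \right)} = - 6 \left(c + \left(2 - c\right) 6\right) = - 6 \left(c - \left(-12 + 6 c\right)\right) = - 6 \left(12 - 5 c\right) = -72 + 30 c$)
$S{\left(21 \right)} \left(-364\right) + W{\left(16 \right)} = \left(\frac{8}{9} + 8 \cdot 21\right) \left(-364\right) + \left(-72 + 30 \cdot 16\right) = \left(\frac{8}{9} + 168\right) \left(-364\right) + \left(-72 + 480\right) = \frac{1520}{9} \left(-364\right) + 408 = - \frac{553280}{9} + 408 = - \frac{549608}{9}$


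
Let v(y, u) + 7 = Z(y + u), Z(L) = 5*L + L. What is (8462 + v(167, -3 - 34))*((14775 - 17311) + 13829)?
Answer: 104290855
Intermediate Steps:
Z(L) = 6*L
v(y, u) = -7 + 6*u + 6*y (v(y, u) = -7 + 6*(y + u) = -7 + 6*(u + y) = -7 + (6*u + 6*y) = -7 + 6*u + 6*y)
(8462 + v(167, -3 - 34))*((14775 - 17311) + 13829) = (8462 + (-7 + 6*(-3 - 34) + 6*167))*((14775 - 17311) + 13829) = (8462 + (-7 + 6*(-37) + 1002))*(-2536 + 13829) = (8462 + (-7 - 222 + 1002))*11293 = (8462 + 773)*11293 = 9235*11293 = 104290855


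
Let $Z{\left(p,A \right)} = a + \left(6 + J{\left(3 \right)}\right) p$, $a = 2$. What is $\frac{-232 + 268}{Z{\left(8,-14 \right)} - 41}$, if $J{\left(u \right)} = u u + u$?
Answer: $\frac{12}{35} \approx 0.34286$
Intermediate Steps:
$J{\left(u \right)} = u + u^{2}$ ($J{\left(u \right)} = u^{2} + u = u + u^{2}$)
$Z{\left(p,A \right)} = 2 + 18 p$ ($Z{\left(p,A \right)} = 2 + \left(6 + 3 \left(1 + 3\right)\right) p = 2 + \left(6 + 3 \cdot 4\right) p = 2 + \left(6 + 12\right) p = 2 + 18 p$)
$\frac{-232 + 268}{Z{\left(8,-14 \right)} - 41} = \frac{-232 + 268}{\left(2 + 18 \cdot 8\right) - 41} = \frac{36}{\left(2 + 144\right) + \left(-155 + 114\right)} = \frac{36}{146 - 41} = \frac{36}{105} = 36 \cdot \frac{1}{105} = \frac{12}{35}$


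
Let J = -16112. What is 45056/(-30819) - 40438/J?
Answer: 260158225/248277864 ≈ 1.0479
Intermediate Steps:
45056/(-30819) - 40438/J = 45056/(-30819) - 40438/(-16112) = 45056*(-1/30819) - 40438*(-1/16112) = -45056/30819 + 20219/8056 = 260158225/248277864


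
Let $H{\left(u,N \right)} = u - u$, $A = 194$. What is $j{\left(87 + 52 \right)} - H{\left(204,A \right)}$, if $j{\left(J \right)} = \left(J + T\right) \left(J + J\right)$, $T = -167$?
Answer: $-7784$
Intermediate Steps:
$j{\left(J \right)} = 2 J \left(-167 + J\right)$ ($j{\left(J \right)} = \left(J - 167\right) \left(J + J\right) = \left(-167 + J\right) 2 J = 2 J \left(-167 + J\right)$)
$H{\left(u,N \right)} = 0$
$j{\left(87 + 52 \right)} - H{\left(204,A \right)} = 2 \left(87 + 52\right) \left(-167 + \left(87 + 52\right)\right) - 0 = 2 \cdot 139 \left(-167 + 139\right) + 0 = 2 \cdot 139 \left(-28\right) + 0 = -7784 + 0 = -7784$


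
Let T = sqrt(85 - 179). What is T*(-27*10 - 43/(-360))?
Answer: -97157*I*sqrt(94)/360 ≈ -2616.6*I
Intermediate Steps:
T = I*sqrt(94) (T = sqrt(-94) = I*sqrt(94) ≈ 9.6954*I)
T*(-27*10 - 43/(-360)) = (I*sqrt(94))*(-27*10 - 43/(-360)) = (I*sqrt(94))*(-270 - 43*(-1/360)) = (I*sqrt(94))*(-270 + 43/360) = (I*sqrt(94))*(-97157/360) = -97157*I*sqrt(94)/360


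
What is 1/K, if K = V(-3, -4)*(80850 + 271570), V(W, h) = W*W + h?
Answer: 1/1762100 ≈ 5.6750e-7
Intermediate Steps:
V(W, h) = h + W**2 (V(W, h) = W**2 + h = h + W**2)
K = 1762100 (K = (-4 + (-3)**2)*(80850 + 271570) = (-4 + 9)*352420 = 5*352420 = 1762100)
1/K = 1/1762100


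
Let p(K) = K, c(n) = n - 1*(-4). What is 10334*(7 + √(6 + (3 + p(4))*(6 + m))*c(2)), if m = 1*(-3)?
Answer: 72338 + 186012*√3 ≈ 3.9452e+5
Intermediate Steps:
c(n) = 4 + n (c(n) = n + 4 = 4 + n)
m = -3
10334*(7 + √(6 + (3 + p(4))*(6 + m))*c(2)) = 10334*(7 + √(6 + (3 + 4)*(6 - 3))*(4 + 2)) = 10334*(7 + √(6 + 7*3)*6) = 10334*(7 + √(6 + 21)*6) = 10334*(7 + √27*6) = 10334*(7 + (3*√3)*6) = 10334*(7 + 18*√3) = 72338 + 186012*√3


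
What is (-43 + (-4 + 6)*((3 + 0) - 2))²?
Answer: 1681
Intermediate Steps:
(-43 + (-4 + 6)*((3 + 0) - 2))² = (-43 + 2*(3 - 2))² = (-43 + 2*1)² = (-43 + 2)² = (-41)² = 1681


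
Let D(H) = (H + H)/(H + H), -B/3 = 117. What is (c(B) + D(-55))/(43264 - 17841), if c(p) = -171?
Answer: -170/25423 ≈ -0.0066869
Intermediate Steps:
B = -351 (B = -3*117 = -351)
D(H) = 1 (D(H) = (2*H)/((2*H)) = (2*H)*(1/(2*H)) = 1)
(c(B) + D(-55))/(43264 - 17841) = (-171 + 1)/(43264 - 17841) = -170/25423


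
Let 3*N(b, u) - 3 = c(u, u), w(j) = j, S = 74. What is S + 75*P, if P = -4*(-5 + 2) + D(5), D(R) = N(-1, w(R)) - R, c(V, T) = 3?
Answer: 749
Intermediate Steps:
N(b, u) = 2 (N(b, u) = 1 + (1/3)*3 = 1 + 1 = 2)
D(R) = 2 - R
P = 9 (P = -4*(-5 + 2) + (2 - 1*5) = -4*(-3) + (2 - 5) = 12 - 3 = 9)
S + 75*P = 74 + 75*9 = 74 + 675 = 749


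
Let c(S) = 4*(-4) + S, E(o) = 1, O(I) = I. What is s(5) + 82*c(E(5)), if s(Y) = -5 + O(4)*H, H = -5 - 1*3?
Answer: -1267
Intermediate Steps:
H = -8 (H = -5 - 3 = -8)
s(Y) = -37 (s(Y) = -5 + 4*(-8) = -5 - 32 = -37)
c(S) = -16 + S
s(5) + 82*c(E(5)) = -37 + 82*(-16 + 1) = -37 + 82*(-15) = -37 - 1230 = -1267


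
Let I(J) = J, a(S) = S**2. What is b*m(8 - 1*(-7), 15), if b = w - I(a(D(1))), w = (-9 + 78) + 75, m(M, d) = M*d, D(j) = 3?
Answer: 30375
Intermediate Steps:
w = 144 (w = 69 + 75 = 144)
b = 135 (b = 144 - 1*3**2 = 144 - 1*9 = 144 - 9 = 135)
b*m(8 - 1*(-7), 15) = 135*((8 - 1*(-7))*15) = 135*((8 + 7)*15) = 135*(15*15) = 135*225 = 30375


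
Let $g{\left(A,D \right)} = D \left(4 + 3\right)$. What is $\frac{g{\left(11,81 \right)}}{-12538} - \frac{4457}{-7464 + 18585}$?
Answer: $- \frac{62187473}{139435098} \approx -0.446$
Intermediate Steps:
$g{\left(A,D \right)} = 7 D$ ($g{\left(A,D \right)} = D 7 = 7 D$)
$\frac{g{\left(11,81 \right)}}{-12538} - \frac{4457}{-7464 + 18585} = \frac{7 \cdot 81}{-12538} - \frac{4457}{-7464 + 18585} = 567 \left(- \frac{1}{12538}\right) - \frac{4457}{11121} = - \frac{567}{12538} - \frac{4457}{11121} = - \frac{62187473}{139435098}$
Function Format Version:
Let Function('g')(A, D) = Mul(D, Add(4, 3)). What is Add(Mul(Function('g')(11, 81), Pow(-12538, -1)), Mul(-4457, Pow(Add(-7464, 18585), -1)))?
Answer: Rational(-62187473, 139435098) ≈ -0.44600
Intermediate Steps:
Function('g')(A, D) = Mul(7, D) (Function('g')(A, D) = Mul(D, 7) = Mul(7, D))
Add(Mul(Function('g')(11, 81), Pow(-12538, -1)), Mul(-4457, Pow(Add(-7464, 18585), -1))) = Add(Mul(Mul(7, 81), Pow(-12538, -1)), Mul(-4457, Pow(Add(-7464, 18585), -1))) = Add(Mul(567, Rational(-1, 12538)), Mul(-4457, Pow(11121, -1))) = Add(Rational(-567, 12538), Mul(-4457, Rational(1, 11121))) = Add(Rational(-567, 12538), Rational(-4457, 11121)) = Rational(-62187473, 139435098)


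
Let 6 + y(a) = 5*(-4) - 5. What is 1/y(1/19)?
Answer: -1/31 ≈ -0.032258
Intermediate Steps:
y(a) = -31 (y(a) = -6 + (5*(-4) - 5) = -6 + (-20 - 5) = -6 - 25 = -31)
1/y(1/19) = 1/(-31) = -1/31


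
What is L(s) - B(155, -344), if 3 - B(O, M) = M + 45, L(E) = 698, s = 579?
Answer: 396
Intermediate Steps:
B(O, M) = -42 - M (B(O, M) = 3 - (M + 45) = 3 - (45 + M) = 3 + (-45 - M) = -42 - M)
L(s) - B(155, -344) = 698 - (-42 - 1*(-344)) = 698 - (-42 + 344) = 698 - 1*302 = 698 - 302 = 396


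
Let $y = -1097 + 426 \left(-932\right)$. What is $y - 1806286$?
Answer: $-2204415$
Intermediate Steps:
$y = -398129$ ($y = -1097 - 397032 = -398129$)
$y - 1806286 = -398129 - 1806286 = -2204415$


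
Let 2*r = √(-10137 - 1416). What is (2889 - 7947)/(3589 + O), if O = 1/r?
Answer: -209723480586/148813280317 - 10116*I*√11553/148813280317 ≈ -1.4093 - 7.3066e-6*I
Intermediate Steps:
r = I*√11553/2 (r = √(-10137 - 1416)/2 = √(-11553)/2 = (I*√11553)/2 = I*√11553/2 ≈ 53.742*I)
O = -2*I*√11553/11553 (O = 1/(I*√11553/2) = -2*I*√11553/11553 ≈ -0.018607*I)
(2889 - 7947)/(3589 + O) = (2889 - 7947)/(3589 - 2*I*√11553/11553) = -5058/(3589 - 2*I*√11553/11553)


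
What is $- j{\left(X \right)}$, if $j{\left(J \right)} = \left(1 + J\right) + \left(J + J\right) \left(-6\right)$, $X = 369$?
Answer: $4058$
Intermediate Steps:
$j{\left(J \right)} = 1 - 11 J$ ($j{\left(J \right)} = \left(1 + J\right) + 2 J \left(-6\right) = \left(1 + J\right) - 12 J = 1 - 11 J$)
$- j{\left(X \right)} = - (1 - 4059) = \left(-1\right) \left(-4058\right) = 4058$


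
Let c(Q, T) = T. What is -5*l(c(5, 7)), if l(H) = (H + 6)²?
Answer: -845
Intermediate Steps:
l(H) = (6 + H)²
-5*l(c(5, 7)) = -5*(6 + 7)² = -5*13² = -5*169 = -845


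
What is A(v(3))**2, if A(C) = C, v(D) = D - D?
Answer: 0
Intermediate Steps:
v(D) = 0
A(v(3))**2 = 0**2 = 0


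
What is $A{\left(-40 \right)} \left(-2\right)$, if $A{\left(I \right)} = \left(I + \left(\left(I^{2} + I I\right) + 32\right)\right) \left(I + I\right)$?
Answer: $510720$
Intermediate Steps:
$A{\left(I \right)} = 2 I \left(32 + I + 2 I^{2}\right)$ ($A{\left(I \right)} = \left(I + \left(\left(I^{2} + I^{2}\right) + 32\right)\right) 2 I = \left(I + \left(2 I^{2} + 32\right)\right) 2 I = \left(I + \left(32 + 2 I^{2}\right)\right) 2 I = \left(32 + I + 2 I^{2}\right) 2 I = 2 I \left(32 + I + 2 I^{2}\right)$)
$A{\left(-40 \right)} \left(-2\right) = 2 \left(-40\right) \left(32 - 40 + 2 \left(-40\right)^{2}\right) \left(-2\right) = 2 \left(-40\right) \left(32 - 40 + 2 \cdot 1600\right) \left(-2\right) = 2 \left(-40\right) \left(32 - 40 + 3200\right) \left(-2\right) = 2 \left(-40\right) 3192 \left(-2\right) = \left(-255360\right) \left(-2\right) = 510720$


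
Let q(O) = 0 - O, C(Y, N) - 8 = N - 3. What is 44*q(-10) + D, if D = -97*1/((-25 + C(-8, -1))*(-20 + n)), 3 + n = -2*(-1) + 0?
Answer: 193943/441 ≈ 439.78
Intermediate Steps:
C(Y, N) = 5 + N (C(Y, N) = 8 + (N - 3) = 8 + (-3 + N) = 5 + N)
n = -1 (n = -3 + (-2*(-1) + 0) = -3 + (2 + 0) = -3 + 2 = -1)
q(O) = -O
D = -97/441 (D = -97*1/((-25 + (5 - 1))*(-20 - 1)) = -97*(-1/(21*(-25 + 4))) = -97/((-21*(-21))) = -97/441 ≈ -0.21995)
44*q(-10) + D = 44*(-1*(-10)) - 97/441 = 44*10 - 97/441 = 440 - 97/441 = 193943/441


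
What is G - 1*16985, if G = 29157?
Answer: 12172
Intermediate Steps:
G - 1*16985 = 29157 - 1*16985 = 29157 - 16985 = 12172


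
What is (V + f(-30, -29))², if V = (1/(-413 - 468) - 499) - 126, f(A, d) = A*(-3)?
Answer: 222157624896/776161 ≈ 2.8623e+5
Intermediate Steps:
f(A, d) = -3*A
V = -550626/881 (V = (1/(-881) - 499) - 126 = (-1/881 - 499) - 126 = -439620/881 - 126 = -550626/881 ≈ -625.00)
(V + f(-30, -29))² = (-550626/881 - 3*(-30))² = (-550626/881 + 90)² = (-471336/881)² = 222157624896/776161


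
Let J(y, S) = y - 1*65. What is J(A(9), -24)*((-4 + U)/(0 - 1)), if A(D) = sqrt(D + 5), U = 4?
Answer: 0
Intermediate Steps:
A(D) = sqrt(5 + D)
J(y, S) = -65 + y (J(y, S) = y - 65 = -65 + y)
J(A(9), -24)*((-4 + U)/(0 - 1)) = (-65 + sqrt(5 + 9))*((-4 + 4)/(0 - 1)) = (-65 + sqrt(14))*(0/(-1)) = (-65 + sqrt(14))*(0*(-1)) = (-65 + sqrt(14))*0 = 0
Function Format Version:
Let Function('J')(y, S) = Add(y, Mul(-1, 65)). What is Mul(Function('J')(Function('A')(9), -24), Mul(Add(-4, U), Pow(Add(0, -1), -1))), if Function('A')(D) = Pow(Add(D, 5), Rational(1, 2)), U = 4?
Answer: 0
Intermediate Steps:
Function('A')(D) = Pow(Add(5, D), Rational(1, 2))
Function('J')(y, S) = Add(-65, y) (Function('J')(y, S) = Add(y, -65) = Add(-65, y))
Mul(Function('J')(Function('A')(9), -24), Mul(Add(-4, U), Pow(Add(0, -1), -1))) = Mul(Add(-65, Pow(Add(5, 9), Rational(1, 2))), Mul(Add(-4, 4), Pow(Add(0, -1), -1))) = Mul(Add(-65, Pow(14, Rational(1, 2))), Mul(0, Pow(-1, -1))) = Mul(Add(-65, Pow(14, Rational(1, 2))), Mul(0, -1)) = Mul(Add(-65, Pow(14, Rational(1, 2))), 0) = 0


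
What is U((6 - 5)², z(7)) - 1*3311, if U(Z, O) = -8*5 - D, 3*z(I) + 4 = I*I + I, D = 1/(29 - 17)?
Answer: -40213/12 ≈ -3351.1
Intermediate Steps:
D = 1/12 ≈ 0.083333
z(I) = -4/3 + I/3 + I²/3 (z(I) = -4/3 + (I*I + I)/3 = -4/3 + (I² + I)/3 = -4/3 + (I + I²)/3 = -4/3 + (I/3 + I²/3) = -4/3 + I/3 + I²/3)
U(Z, O) = -481/12 (U(Z, O) = -8*5 - 1*1/12 = -40 - 1/12 = -481/12)
U((6 - 5)², z(7)) - 1*3311 = -481/12 - 1*3311 = -481/12 - 3311 = -40213/12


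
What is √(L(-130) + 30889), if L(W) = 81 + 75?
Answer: √31045 ≈ 176.20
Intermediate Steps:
L(W) = 156
√(L(-130) + 30889) = √(156 + 30889) = √31045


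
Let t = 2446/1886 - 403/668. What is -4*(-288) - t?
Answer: 725235513/629924 ≈ 1151.3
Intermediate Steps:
t = 436935/629924 (t = 2446*(1/1886) - 403*1/668 = 1223/943 - 403/668 = 436935/629924 ≈ 0.69363)
-4*(-288) - t = -4*(-288) - 1*436935/629924 = 1152 - 436935/629924 = 725235513/629924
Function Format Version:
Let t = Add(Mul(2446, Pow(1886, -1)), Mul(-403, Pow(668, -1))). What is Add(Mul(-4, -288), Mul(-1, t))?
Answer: Rational(725235513, 629924) ≈ 1151.3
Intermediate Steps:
t = Rational(436935, 629924) (t = Add(Mul(2446, Rational(1, 1886)), Mul(-403, Rational(1, 668))) = Add(Rational(1223, 943), Rational(-403, 668)) = Rational(436935, 629924) ≈ 0.69363)
Add(Mul(-4, -288), Mul(-1, t)) = Add(Mul(-4, -288), Mul(-1, Rational(436935, 629924))) = Add(1152, Rational(-436935, 629924)) = Rational(725235513, 629924)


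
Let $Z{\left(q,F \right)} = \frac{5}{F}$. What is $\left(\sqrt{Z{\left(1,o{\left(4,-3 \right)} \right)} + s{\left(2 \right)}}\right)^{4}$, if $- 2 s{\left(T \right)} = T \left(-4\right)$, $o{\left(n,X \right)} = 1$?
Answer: $81$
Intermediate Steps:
$s{\left(T \right)} = 2 T$ ($s{\left(T \right)} = - \frac{T \left(-4\right)}{2} = - \frac{\left(-4\right) T}{2} = 2 T$)
$\left(\sqrt{Z{\left(1,o{\left(4,-3 \right)} \right)} + s{\left(2 \right)}}\right)^{4} = \left(\sqrt{\frac{5}{1} + 2 \cdot 2}\right)^{4} = \left(\sqrt{5 \cdot 1 + 4}\right)^{4} = \left(\sqrt{5 + 4}\right)^{4} = \left(\sqrt{9}\right)^{4} = 3^{4} = 81$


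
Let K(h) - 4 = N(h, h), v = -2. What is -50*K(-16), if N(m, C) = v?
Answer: -100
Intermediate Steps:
N(m, C) = -2
K(h) = 2 (K(h) = 4 - 2 = 2)
-50*K(-16) = -50*2 = -100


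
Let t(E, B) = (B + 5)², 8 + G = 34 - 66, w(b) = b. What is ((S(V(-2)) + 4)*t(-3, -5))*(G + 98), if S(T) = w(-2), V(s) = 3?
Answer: 0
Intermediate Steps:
G = -40 (G = -8 + (34 - 66) = -8 - 32 = -40)
t(E, B) = (5 + B)²
S(T) = -2
((S(V(-2)) + 4)*t(-3, -5))*(G + 98) = ((-2 + 4)*(5 - 5)²)*(-40 + 98) = (2*0²)*58 = (2*0)*58 = 0*58 = 0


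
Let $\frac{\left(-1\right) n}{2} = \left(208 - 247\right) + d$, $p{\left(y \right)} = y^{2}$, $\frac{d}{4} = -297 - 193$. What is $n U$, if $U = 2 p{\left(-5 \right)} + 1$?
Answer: $203898$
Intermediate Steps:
$d = -1960$ ($d = 4 \left(-297 - 193\right) = 4 \left(-490\right) = -1960$)
$U = 51$ ($U = 2 \left(-5\right)^{2} + 1 = 2 \cdot 25 + 1 = 50 + 1 = 51$)
$n = 3998$ ($n = - 2 \left(\left(208 - 247\right) - 1960\right) = - 2 \left(-39 - 1960\right) = \left(-2\right) \left(-1999\right) = 3998$)
$n U = 3998 \cdot 51 = 203898$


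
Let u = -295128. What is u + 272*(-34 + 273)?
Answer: -230120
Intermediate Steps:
u + 272*(-34 + 273) = -295128 + 272*(-34 + 273) = -295128 + 272*239 = -295128 + 65008 = -230120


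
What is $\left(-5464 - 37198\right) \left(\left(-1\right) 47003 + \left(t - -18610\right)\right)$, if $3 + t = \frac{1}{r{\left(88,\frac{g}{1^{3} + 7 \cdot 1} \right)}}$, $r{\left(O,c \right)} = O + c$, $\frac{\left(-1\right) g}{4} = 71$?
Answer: $\frac{127200080636}{105} \approx 1.2114 \cdot 10^{9}$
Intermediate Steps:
$g = -284$ ($g = \left(-4\right) 71 = -284$)
$t = - \frac{313}{105}$ ($t = -3 + \frac{1}{88 - \frac{284}{1^{3} + 7 \cdot 1}} = -3 + \frac{1}{88 - \frac{284}{1 + 7}} = -3 + \frac{1}{88 - \frac{284}{8}} = -3 + \frac{1}{88 - \frac{71}{2}} = -3 + \frac{1}{\frac{105}{2}} = -3 + \frac{2}{105} = - \frac{313}{105} \approx -2.981$)
$\left(-5464 - 37198\right) \left(\left(-1\right) 47003 + \left(t - -18610\right)\right) = \left(-5464 - 37198\right) \left(\left(-1\right) 47003 - - \frac{1953737}{105}\right) = - 42662 \left(-47003 + \left(- \frac{313}{105} + 18610\right)\right) = - 42662 \left(-47003 + \frac{1953737}{105}\right) = \left(-42662\right) \left(- \frac{2981578}{105}\right) = \frac{127200080636}{105}$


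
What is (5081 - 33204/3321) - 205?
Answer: 5386664/1107 ≈ 4866.0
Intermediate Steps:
(5081 - 33204/3321) - 205 = (5081 - 33204*1/3321) - 205 = (5081 - 11068/1107) - 205 = 5613599/1107 - 205 = 5386664/1107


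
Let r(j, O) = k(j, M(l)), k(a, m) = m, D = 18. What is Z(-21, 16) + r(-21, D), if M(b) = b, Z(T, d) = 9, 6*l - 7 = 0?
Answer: 61/6 ≈ 10.167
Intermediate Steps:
l = 7/6 (l = 7/6 + (⅙)*0 = 7/6 + 0 = 7/6 ≈ 1.1667)
r(j, O) = 7/6
Z(-21, 16) + r(-21, D) = 9 + 7/6 = 61/6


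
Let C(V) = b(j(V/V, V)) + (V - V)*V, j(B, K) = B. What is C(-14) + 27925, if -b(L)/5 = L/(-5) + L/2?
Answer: 55847/2 ≈ 27924.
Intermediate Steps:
b(L) = -3*L/2 (b(L) = -5*(L/(-5) + L/2) = -5*(L*(-1/5) + L*(1/2)) = -5*(-L/5 + L/2) = -3*L/2)
C(V) = -3/2 (C(V) = -3*V/(2*V) + (V - V)*V = -3/2*1 + 0*V = -3/2 + 0 = -3/2)
C(-14) + 27925 = -3/2 + 27925 = 55847/2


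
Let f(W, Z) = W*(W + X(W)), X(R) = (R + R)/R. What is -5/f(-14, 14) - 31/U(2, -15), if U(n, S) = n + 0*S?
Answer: -2609/168 ≈ -15.530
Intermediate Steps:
X(R) = 2 (X(R) = (2*R)/R = 2)
U(n, S) = n (U(n, S) = n + 0 = n)
f(W, Z) = W*(2 + W) (f(W, Z) = W*(W + 2) = W*(2 + W))
-5/f(-14, 14) - 31/U(2, -15) = -5*(-1/(14*(2 - 14))) - 31/2 = -5/((-14*(-12))) - 31*½ = -5/168 - 31/2 = -2609/168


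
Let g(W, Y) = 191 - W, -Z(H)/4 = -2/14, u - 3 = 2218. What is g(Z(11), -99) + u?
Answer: 16880/7 ≈ 2411.4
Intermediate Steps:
u = 2221 (u = 3 + 2218 = 2221)
Z(H) = 4/7 (Z(H) = -(-8)/14 = -4*(-⅐) = 4/7)
g(Z(11), -99) + u = (191 - 1*4/7) + 2221 = (191 - 4/7) + 2221 = 1333/7 + 2221 = 16880/7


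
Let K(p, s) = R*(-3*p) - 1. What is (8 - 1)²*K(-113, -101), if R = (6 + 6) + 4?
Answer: 265727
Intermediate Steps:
R = 16 (R = 12 + 4 = 16)
K(p, s) = -1 - 48*p (K(p, s) = 16*(-3*p) - 1 = -48*p - 1 = -1 - 48*p)
(8 - 1)²*K(-113, -101) = (8 - 1)²*(-1 - 48*(-113)) = 7²*(-1 + 5424) = 49*5423 = 265727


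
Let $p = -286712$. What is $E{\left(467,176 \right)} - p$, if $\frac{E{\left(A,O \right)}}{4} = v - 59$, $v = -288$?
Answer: $285324$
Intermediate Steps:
$E{\left(A,O \right)} = -1388$ ($E{\left(A,O \right)} = 4 \left(-288 - 59\right) = 4 \left(-347\right) = -1388$)
$E{\left(467,176 \right)} - p = -1388 - -286712 = -1388 + 286712 = 285324$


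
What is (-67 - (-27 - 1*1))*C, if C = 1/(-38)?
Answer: 39/38 ≈ 1.0263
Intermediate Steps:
C = -1/38 ≈ -0.026316
(-67 - (-27 - 1*1))*C = (-67 - (-27 - 1*1))*(-1/38) = (-67 - (-27 - 1))*(-1/38) = (-67 - 1*(-28))*(-1/38) = (-67 + 28)*(-1/38) = -39*(-1/38) = 39/38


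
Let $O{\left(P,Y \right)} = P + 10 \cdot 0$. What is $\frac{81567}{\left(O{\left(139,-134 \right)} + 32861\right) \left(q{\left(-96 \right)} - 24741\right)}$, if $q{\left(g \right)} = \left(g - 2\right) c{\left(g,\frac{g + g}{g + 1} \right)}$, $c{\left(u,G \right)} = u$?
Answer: $- \frac{477}{2959000} \approx -0.0001612$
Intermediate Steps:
$q{\left(g \right)} = g \left(-2 + g\right)$ ($q{\left(g \right)} = \left(g - 2\right) g = \left(-2 + g\right) g = g \left(-2 + g\right)$)
$O{\left(P,Y \right)} = P$ ($O{\left(P,Y \right)} = P + 0 = P$)
$\frac{81567}{\left(O{\left(139,-134 \right)} + 32861\right) \left(q{\left(-96 \right)} - 24741\right)} = \frac{81567}{\left(139 + 32861\right) \left(- 96 \left(-2 - 96\right) - 24741\right)} = \frac{81567}{33000 \left(\left(-96\right) \left(-98\right) - 24741\right)} = \frac{81567}{33000 \left(9408 - 24741\right)} = \frac{81567}{33000 \left(-15333\right)} = \frac{81567}{-505989000} = 81567 \left(- \frac{1}{505989000}\right) = - \frac{477}{2959000}$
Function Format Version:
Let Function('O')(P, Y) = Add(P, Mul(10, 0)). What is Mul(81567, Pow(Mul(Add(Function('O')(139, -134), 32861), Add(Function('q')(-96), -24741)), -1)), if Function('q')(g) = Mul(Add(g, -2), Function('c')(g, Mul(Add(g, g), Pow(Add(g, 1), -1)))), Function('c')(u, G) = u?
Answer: Rational(-477, 2959000) ≈ -0.00016120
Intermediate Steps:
Function('q')(g) = Mul(g, Add(-2, g)) (Function('q')(g) = Mul(Add(g, -2), g) = Mul(Add(-2, g), g) = Mul(g, Add(-2, g)))
Function('O')(P, Y) = P (Function('O')(P, Y) = Add(P, 0) = P)
Mul(81567, Pow(Mul(Add(Function('O')(139, -134), 32861), Add(Function('q')(-96), -24741)), -1)) = Mul(81567, Pow(Mul(Add(139, 32861), Add(Mul(-96, Add(-2, -96)), -24741)), -1)) = Mul(81567, Pow(Mul(33000, Add(Mul(-96, -98), -24741)), -1)) = Mul(81567, Pow(Mul(33000, Add(9408, -24741)), -1)) = Mul(81567, Pow(Mul(33000, -15333), -1)) = Mul(81567, Pow(-505989000, -1)) = Mul(81567, Rational(-1, 505989000)) = Rational(-477, 2959000)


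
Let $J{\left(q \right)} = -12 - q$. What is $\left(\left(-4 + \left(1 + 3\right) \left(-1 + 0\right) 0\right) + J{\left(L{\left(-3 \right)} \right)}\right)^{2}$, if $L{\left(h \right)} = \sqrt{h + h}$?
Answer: $\left(16 + i \sqrt{6}\right)^{2} \approx 250.0 + 78.384 i$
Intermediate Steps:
$L{\left(h \right)} = \sqrt{2} \sqrt{h}$ ($L{\left(h \right)} = \sqrt{2 h} = \sqrt{2} \sqrt{h}$)
$\left(\left(-4 + \left(1 + 3\right) \left(-1 + 0\right) 0\right) + J{\left(L{\left(-3 \right)} \right)}\right)^{2} = \left(\left(-4 + \left(1 + 3\right) \left(-1 + 0\right) 0\right) - \left(12 + \sqrt{2} \sqrt{-3}\right)\right)^{2} = \left(\left(-4 + 4 \left(-1\right) 0\right) - \left(12 + \sqrt{2} i \sqrt{3}\right)\right)^{2} = \left(\left(-4 - 0\right) - \left(12 + i \sqrt{6}\right)\right)^{2} = \left(\left(-4 + 0\right) - \left(12 + i \sqrt{6}\right)\right)^{2} = \left(-4 - \left(12 + i \sqrt{6}\right)\right)^{2} = \left(-16 - i \sqrt{6}\right)^{2}$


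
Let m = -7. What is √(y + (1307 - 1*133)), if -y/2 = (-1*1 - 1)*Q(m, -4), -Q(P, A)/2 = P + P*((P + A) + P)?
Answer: √222 ≈ 14.900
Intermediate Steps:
Q(P, A) = -2*P - 2*P*(A + 2*P) (Q(P, A) = -2*(P + P*((P + A) + P)) = -2*(P + P*((A + P) + P)) = -2*(P + P*(A + 2*P)) = -2*P - 2*P*(A + 2*P))
y = -952 (y = -2*(-1*1 - 1)*(-2*(-7)*(1 - 4 + 2*(-7))) = -2*(-1 - 1)*(-2*(-7)*(1 - 4 - 14)) = -(-4)*(-2*(-7)*(-17)) = -(-4)*(-238) = -2*476 = -952)
√(y + (1307 - 1*133)) = √(-952 + (1307 - 1*133)) = √(-952 + (1307 - 133)) = √(-952 + 1174) = √222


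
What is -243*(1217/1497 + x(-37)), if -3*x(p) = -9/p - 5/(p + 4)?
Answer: -33626853/203093 ≈ -165.57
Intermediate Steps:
x(p) = 3/p + 5/(3*(4 + p)) (x(p) = -(-9/p - 5/(p + 4))/3 = -(-9/p - 5/(4 + p))/3 = 3/p + 5/(3*(4 + p)))
-243*(1217/1497 + x(-37)) = -243*(1217/1497 + (⅔)*(18 + 7*(-37))/(-37*(4 - 37))) = -243*(1217*(1/1497) + (⅔)*(-1/37)*(18 - 259)/(-33)) = -243*(1217/1497 + (⅔)*(-1/37)*(-1/33)*(-241)) = -243*(1217/1497 - 482/3663) = -243*1245439/1827837 = -33626853/203093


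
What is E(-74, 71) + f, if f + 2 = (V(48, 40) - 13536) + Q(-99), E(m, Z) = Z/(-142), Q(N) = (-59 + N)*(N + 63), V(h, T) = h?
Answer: -15605/2 ≈ -7802.5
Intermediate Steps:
Q(N) = (-59 + N)*(63 + N)
E(m, Z) = -Z/142 (E(m, Z) = Z*(-1/142) = -Z/142)
f = -7802 (f = -2 + ((48 - 13536) + (-3717 + (-99)² + 4*(-99))) = -2 + (-13488 + (-3717 + 9801 - 396)) = -2 + (-13488 + 5688) = -2 - 7800 = -7802)
E(-74, 71) + f = -1/142*71 - 7802 = -½ - 7802 = -15605/2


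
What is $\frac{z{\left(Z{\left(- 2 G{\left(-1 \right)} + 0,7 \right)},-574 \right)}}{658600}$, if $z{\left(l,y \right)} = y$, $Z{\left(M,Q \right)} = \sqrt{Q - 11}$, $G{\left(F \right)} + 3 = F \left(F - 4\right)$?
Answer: $- \frac{287}{329300} \approx -0.00087155$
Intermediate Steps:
$G{\left(F \right)} = -3 + F \left(-4 + F\right)$ ($G{\left(F \right)} = -3 + F \left(F - 4\right) = -3 + F \left(-4 + F\right)$)
$Z{\left(M,Q \right)} = \sqrt{-11 + Q}$
$\frac{z{\left(Z{\left(- 2 G{\left(-1 \right)} + 0,7 \right)},-574 \right)}}{658600} = - \frac{574}{658600} = \left(-574\right) \frac{1}{658600} = - \frac{287}{329300}$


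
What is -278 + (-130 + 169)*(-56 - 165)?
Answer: -8897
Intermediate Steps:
-278 + (-130 + 169)*(-56 - 165) = -278 + 39*(-221) = -278 - 8619 = -8897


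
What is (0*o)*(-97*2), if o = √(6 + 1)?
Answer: 0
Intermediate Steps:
o = √7 ≈ 2.6458
(0*o)*(-97*2) = (0*√7)*(-97*2) = 0*(-194) = 0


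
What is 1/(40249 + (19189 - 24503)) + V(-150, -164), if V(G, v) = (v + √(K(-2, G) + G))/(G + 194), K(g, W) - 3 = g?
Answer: -1432324/384285 + I*√149/44 ≈ -3.7272 + 0.27742*I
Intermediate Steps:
K(g, W) = 3 + g
V(G, v) = (v + √(1 + G))/(194 + G) (V(G, v) = (v + √((3 - 2) + G))/(G + 194) = (v + √(1 + G))/(194 + G))
1/(40249 + (19189 - 24503)) + V(-150, -164) = 1/(40249 + (19189 - 24503)) + (-164 + √(1 - 150))/(194 - 150) = 1/(40249 - 5314) + (-164 + √(-149))/44 = 1/34935 + (-164 + I*√149)/44 = 1/34935 + (-41/11 + I*√149/44) = -1432324/384285 + I*√149/44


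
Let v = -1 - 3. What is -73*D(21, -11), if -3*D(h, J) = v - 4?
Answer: -584/3 ≈ -194.67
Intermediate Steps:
v = -4
D(h, J) = 8/3 (D(h, J) = -(-4 - 4)/3 = -⅓*(-8) = 8/3)
-73*D(21, -11) = -73*8/3 = -584/3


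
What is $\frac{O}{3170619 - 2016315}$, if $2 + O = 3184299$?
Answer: $\frac{3184297}{1154304} \approx 2.7586$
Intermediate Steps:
$O = 3184297$ ($O = -2 + 3184299 = 3184297$)
$\frac{O}{3170619 - 2016315} = \frac{3184297}{3170619 - 2016315} = \frac{3184297}{1154304}$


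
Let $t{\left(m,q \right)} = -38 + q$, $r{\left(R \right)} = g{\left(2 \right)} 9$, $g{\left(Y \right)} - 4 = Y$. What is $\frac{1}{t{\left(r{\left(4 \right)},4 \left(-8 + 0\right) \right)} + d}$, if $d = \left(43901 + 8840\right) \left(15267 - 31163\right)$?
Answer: $- \frac{1}{838371006} \approx -1.1928 \cdot 10^{-9}$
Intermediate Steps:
$g{\left(Y \right)} = 4 + Y$
$r{\left(R \right)} = 54$ ($r{\left(R \right)} = \left(4 + 2\right) 9 = 6 \cdot 9 = 54$)
$d = -838370936$ ($d = 52741 \left(-15896\right) = -838370936$)
$\frac{1}{t{\left(r{\left(4 \right)},4 \left(-8 + 0\right) \right)} + d} = \frac{1}{\left(-38 + 4 \left(-8 + 0\right)\right) - 838370936} = \frac{1}{\left(-38 + 4 \left(-8\right)\right) - 838370936} = \frac{1}{\left(-38 - 32\right) - 838370936} = \frac{1}{-70 - 838370936} = \frac{1}{-838371006} = - \frac{1}{838371006}$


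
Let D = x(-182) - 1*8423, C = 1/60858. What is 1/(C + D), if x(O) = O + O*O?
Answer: 60858/1492177303 ≈ 4.0785e-5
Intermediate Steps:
C = 1/60858 ≈ 1.6432e-5
x(O) = O + O²
D = 24519 (D = -182*(1 - 182) - 1*8423 = -182*(-181) - 8423 = 32942 - 8423 = 24519)
1/(C + D) = 1/(1/60858 + 24519) = 1/(1492177303/60858) = 60858/1492177303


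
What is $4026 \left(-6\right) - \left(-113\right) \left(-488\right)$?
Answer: $-79300$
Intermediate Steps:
$4026 \left(-6\right) - \left(-113\right) \left(-488\right) = -24156 - 55144 = -79300$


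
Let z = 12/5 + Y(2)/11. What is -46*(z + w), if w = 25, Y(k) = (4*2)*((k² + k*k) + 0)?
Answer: -84042/55 ≈ -1528.0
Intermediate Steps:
Y(k) = 16*k² (Y(k) = 8*((k² + k²) + 0) = 8*(2*k² + 0) = 8*(2*k²) = 16*k²)
z = 452/55 (z = 12/5 + (16*2²)/11 = 12*(⅕) + (16*4)*(1/11) = 12/5 + 64*(1/11) = 12/5 + 64/11 = 452/55 ≈ 8.2182)
-46*(z + w) = -46*(452/55 + 25) = -46*1827/55 = -84042/55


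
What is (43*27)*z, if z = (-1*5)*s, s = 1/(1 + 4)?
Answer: -1161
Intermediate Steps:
s = ⅕ (s = 1/5 = ⅕ ≈ 0.20000)
z = -1 (z = -1*5*(⅕) = -5*⅕ = -1)
(43*27)*z = (43*27)*(-1) = 1161*(-1) = -1161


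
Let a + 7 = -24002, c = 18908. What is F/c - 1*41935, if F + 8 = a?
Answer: -792930997/18908 ≈ -41936.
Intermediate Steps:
a = -24009 (a = -7 - 24002 = -24009)
F = -24017 (F = -8 - 24009 = -24017)
F/c - 1*41935 = -24017/18908 - 1*41935 = -24017*1/18908 - 41935 = -24017/18908 - 41935 = -792930997/18908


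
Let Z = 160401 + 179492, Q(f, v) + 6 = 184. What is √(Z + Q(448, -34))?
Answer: √340071 ≈ 583.16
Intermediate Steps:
Q(f, v) = 178 (Q(f, v) = -6 + 184 = 178)
Z = 339893
√(Z + Q(448, -34)) = √(339893 + 178) = √340071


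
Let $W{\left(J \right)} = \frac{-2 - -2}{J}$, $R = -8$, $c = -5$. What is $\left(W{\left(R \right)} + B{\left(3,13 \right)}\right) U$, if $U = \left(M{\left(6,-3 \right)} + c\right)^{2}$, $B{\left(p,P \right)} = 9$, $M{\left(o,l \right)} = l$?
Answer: $576$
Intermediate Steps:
$U = 64$ ($U = \left(-3 - 5\right)^{2} = \left(-8\right)^{2} = 64$)
$W{\left(J \right)} = 0$ ($W{\left(J \right)} = \frac{-2 + 2}{J} = \frac{0}{J} = 0$)
$\left(W{\left(R \right)} + B{\left(3,13 \right)}\right) U = \left(0 + 9\right) 64 = 9 \cdot 64 = 576$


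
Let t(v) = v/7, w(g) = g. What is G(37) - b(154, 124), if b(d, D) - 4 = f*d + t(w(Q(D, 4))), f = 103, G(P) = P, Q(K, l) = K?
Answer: -110927/7 ≈ -15847.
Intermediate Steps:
t(v) = v/7 (t(v) = v*(⅐) = v/7)
b(d, D) = 4 + 103*d + D/7 (b(d, D) = 4 + (103*d + D/7) = 4 + 103*d + D/7)
G(37) - b(154, 124) = 37 - (4 + 103*154 + (⅐)*124) = 37 - (4 + 15862 + 124/7) = 37 - 1*111186/7 = 37 - 111186/7 = -110927/7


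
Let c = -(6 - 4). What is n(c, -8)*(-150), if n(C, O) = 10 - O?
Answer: -2700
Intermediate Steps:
c = -2 (c = -1*2 = -2)
n(c, -8)*(-150) = (10 - 1*(-8))*(-150) = (10 + 8)*(-150) = 18*(-150) = -2700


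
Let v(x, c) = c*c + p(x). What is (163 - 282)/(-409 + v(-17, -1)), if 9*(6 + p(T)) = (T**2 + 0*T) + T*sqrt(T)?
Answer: 409003/1313098 - 2023*I*sqrt(17)/1313098 ≈ 0.31148 - 0.0063522*I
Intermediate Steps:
p(T) = -6 + T**2/9 + T**(3/2)/9 (p(T) = -6 + ((T**2 + 0*T) + T*sqrt(T))/9 = -6 + ((T**2 + 0) + T**(3/2))/9 = -6 + (T**2 + T**(3/2))/9 = -6 + (T**2/9 + T**(3/2)/9) = -6 + T**2/9 + T**(3/2)/9)
v(x, c) = -6 + c**2 + x**2/9 + x**(3/2)/9 (v(x, c) = c*c + (-6 + x**2/9 + x**(3/2)/9) = c**2 + (-6 + x**2/9 + x**(3/2)/9) = -6 + c**2 + x**2/9 + x**(3/2)/9)
(163 - 282)/(-409 + v(-17, -1)) = (163 - 282)/(-409 + (-6 + (-1)**2 + (1/9)*(-17)**2 + (-17)**(3/2)/9)) = -119/(-409 + (-6 + 1 + (1/9)*289 + (-17*I*sqrt(17))/9)) = -119/(-409 + (-6 + 1 + 289/9 - 17*I*sqrt(17)/9)) = -119/(-409 + (244/9 - 17*I*sqrt(17)/9)) = -119/(-3437/9 - 17*I*sqrt(17)/9)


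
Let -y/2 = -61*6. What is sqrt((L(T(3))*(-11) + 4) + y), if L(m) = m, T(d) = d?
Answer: sqrt(703) ≈ 26.514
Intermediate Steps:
y = 732 (y = -(-122)*6 = -2*(-366) = 732)
sqrt((L(T(3))*(-11) + 4) + y) = sqrt((3*(-11) + 4) + 732) = sqrt((-33 + 4) + 732) = sqrt(-29 + 732) = sqrt(703)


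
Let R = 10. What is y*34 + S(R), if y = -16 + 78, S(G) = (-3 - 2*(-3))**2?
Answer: 2117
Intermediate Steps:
S(G) = 9 (S(G) = (-3 + 6)**2 = 3**2 = 9)
y = 62
y*34 + S(R) = 62*34 + 9 = 2108 + 9 = 2117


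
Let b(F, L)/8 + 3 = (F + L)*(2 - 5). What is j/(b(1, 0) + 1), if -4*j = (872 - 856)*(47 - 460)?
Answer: -1652/47 ≈ -35.149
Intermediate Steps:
b(F, L) = -24 - 24*F - 24*L (b(F, L) = -24 + 8*((F + L)*(2 - 5)) = -24 + 8*((F + L)*(-3)) = -24 + 8*(-3*F - 3*L) = -24 + (-24*F - 24*L) = -24 - 24*F - 24*L)
j = 1652 (j = -(872 - 856)*(47 - 460)/4 = -4*(-413) = -¼*(-6608) = 1652)
j/(b(1, 0) + 1) = 1652/((-24 - 24*1 - 24*0) + 1) = 1652/((-24 - 24 + 0) + 1) = 1652/(-48 + 1) = 1652/(-47) = -1/47*1652 = -1652/47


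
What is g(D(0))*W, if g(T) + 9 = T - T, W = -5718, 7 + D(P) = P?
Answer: 51462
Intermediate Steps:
D(P) = -7 + P
g(T) = -9 (g(T) = -9 + (T - T) = -9 + 0 = -9)
g(D(0))*W = -9*(-5718) = 51462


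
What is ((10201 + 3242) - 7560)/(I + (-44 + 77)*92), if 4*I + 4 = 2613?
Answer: 23532/14753 ≈ 1.5951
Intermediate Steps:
I = 2609/4 (I = -1 + (1/4)*2613 = -1 + 2613/4 = 2609/4 ≈ 652.25)
((10201 + 3242) - 7560)/(I + (-44 + 77)*92) = ((10201 + 3242) - 7560)/(2609/4 + (-44 + 77)*92) = (13443 - 7560)/(2609/4 + 33*92) = 5883/(2609/4 + 3036) = 5883/(14753/4) = 5883*(4/14753) = 23532/14753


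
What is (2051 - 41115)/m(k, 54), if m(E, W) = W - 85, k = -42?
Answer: 39064/31 ≈ 1260.1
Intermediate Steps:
m(E, W) = -85 + W
(2051 - 41115)/m(k, 54) = (2051 - 41115)/(-85 + 54) = -39064/(-31) = -39064*(-1/31) = 39064/31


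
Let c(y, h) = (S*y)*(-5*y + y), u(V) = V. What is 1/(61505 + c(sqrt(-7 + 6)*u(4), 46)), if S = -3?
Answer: 1/61313 ≈ 1.6310e-5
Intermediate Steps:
c(y, h) = 12*y**2 (c(y, h) = (-3*y)*(-5*y + y) = (-3*y)*(-4*y) = 12*y**2)
1/(61505 + c(sqrt(-7 + 6)*u(4), 46)) = 1/(61505 + 12*(sqrt(-7 + 6)*4)**2) = 1/(61505 + 12*(sqrt(-1)*4)**2) = 1/(61505 + 12*(I*4)**2) = 1/(61505 + 12*(4*I)**2) = 1/(61505 + 12*(-16)) = 1/(61505 - 192) = 1/61313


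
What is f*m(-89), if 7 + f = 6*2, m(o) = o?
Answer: -445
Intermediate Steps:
f = 5 (f = -7 + 6*2 = -7 + 12 = 5)
f*m(-89) = 5*(-89) = -445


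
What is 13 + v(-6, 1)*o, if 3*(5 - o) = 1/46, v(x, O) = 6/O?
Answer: 988/23 ≈ 42.957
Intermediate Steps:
o = 689/138 (o = 5 - ⅓/46 = 5 - ⅓*1/46 = 5 - 1/138 = 689/138 ≈ 4.9928)
13 + v(-6, 1)*o = 13 + (6/1)*(689/138) = 13 + (6*1)*(689/138) = 13 + 6*(689/138) = 13 + 689/23 = 988/23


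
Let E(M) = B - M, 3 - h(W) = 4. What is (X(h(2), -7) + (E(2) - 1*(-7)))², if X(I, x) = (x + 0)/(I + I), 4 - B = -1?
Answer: 729/4 ≈ 182.25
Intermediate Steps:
B = 5 (B = 4 - 1*(-1) = 4 + 1 = 5)
h(W) = -1 (h(W) = 3 - 1*4 = 3 - 4 = -1)
E(M) = 5 - M
X(I, x) = x/(2*I) (X(I, x) = x/((2*I)) = x*(1/(2*I)) = x/(2*I))
(X(h(2), -7) + (E(2) - 1*(-7)))² = ((½)*(-7)/(-1) + ((5 - 1*2) - 1*(-7)))² = ((½)*(-7)*(-1) + ((5 - 2) + 7))² = (7/2 + (3 + 7))² = (7/2 + 10)² = (27/2)² = 729/4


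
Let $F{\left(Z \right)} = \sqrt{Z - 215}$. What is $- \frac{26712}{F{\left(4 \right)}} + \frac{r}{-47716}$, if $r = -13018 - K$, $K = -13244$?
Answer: $- \frac{113}{23858} + \frac{26712 i \sqrt{211}}{211} \approx -0.0047364 + 1838.9 i$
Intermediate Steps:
$F{\left(Z \right)} = \sqrt{-215 + Z}$
$r = 226$ ($r = -13018 - -13244 = -13018 + 13244 = 226$)
$- \frac{26712}{F{\left(4 \right)}} + \frac{r}{-47716} = - \frac{26712}{\sqrt{-215 + 4}} + \frac{226}{-47716} = - \frac{26712}{\sqrt{-211}} + 226 \left(- \frac{1}{47716}\right) = - \frac{26712}{i \sqrt{211}} - \frac{113}{23858} = - 26712 \left(- \frac{i \sqrt{211}}{211}\right) - \frac{113}{23858} = \frac{26712 i \sqrt{211}}{211} - \frac{113}{23858} = - \frac{113}{23858} + \frac{26712 i \sqrt{211}}{211}$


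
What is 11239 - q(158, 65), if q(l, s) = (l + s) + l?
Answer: 10858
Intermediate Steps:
q(l, s) = s + 2*l
11239 - q(158, 65) = 11239 - (65 + 2*158) = 11239 - (65 + 316) = 11239 - 1*381 = 11239 - 381 = 10858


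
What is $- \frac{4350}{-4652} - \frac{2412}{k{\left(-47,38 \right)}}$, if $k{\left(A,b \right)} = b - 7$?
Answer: $- \frac{5542887}{72106} \approx -76.871$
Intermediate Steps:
$k{\left(A,b \right)} = -7 + b$ ($k{\left(A,b \right)} = b - 7 = -7 + b$)
$- \frac{4350}{-4652} - \frac{2412}{k{\left(-47,38 \right)}} = - \frac{4350}{-4652} - \frac{2412}{-7 + 38} = \left(-4350\right) \left(- \frac{1}{4652}\right) - \frac{2412}{31} = \frac{2175}{2326} - \frac{2412}{31} = - \frac{5542887}{72106}$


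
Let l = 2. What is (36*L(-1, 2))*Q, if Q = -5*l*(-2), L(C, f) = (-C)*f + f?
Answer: 2880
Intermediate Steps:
L(C, f) = f - C*f (L(C, f) = -C*f + f = f - C*f)
Q = 20 (Q = -5*2*(-2) = -10*(-2) = 20)
(36*L(-1, 2))*Q = (36*(2*(1 - 1*(-1))))*20 = (36*(2*(1 + 1)))*20 = (36*(2*2))*20 = (36*4)*20 = 144*20 = 2880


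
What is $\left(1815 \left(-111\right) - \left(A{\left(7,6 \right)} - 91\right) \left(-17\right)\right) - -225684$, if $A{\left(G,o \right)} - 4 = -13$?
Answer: $22519$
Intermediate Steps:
$A{\left(G,o \right)} = -9$ ($A{\left(G,o \right)} = 4 - 13 = -9$)
$\left(1815 \left(-111\right) - \left(A{\left(7,6 \right)} - 91\right) \left(-17\right)\right) - -225684 = \left(1815 \left(-111\right) - \left(-9 - 91\right) \left(-17\right)\right) - -225684 = \left(-201465 - \left(-100\right) \left(-17\right)\right) + 225684 = \left(-201465 - 1700\right) + 225684 = -203165 + 225684 = 22519$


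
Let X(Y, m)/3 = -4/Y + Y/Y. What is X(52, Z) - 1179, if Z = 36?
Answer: -15291/13 ≈ -1176.2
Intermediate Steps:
X(Y, m) = 3 - 12/Y (X(Y, m) = 3*(-4/Y + Y/Y) = 3*(-4/Y + 1) = 3*(1 - 4/Y) = 3 - 12/Y)
X(52, Z) - 1179 = (3 - 12/52) - 1179 = (3 - 12*1/52) - 1179 = (3 - 3/13) - 1179 = 36/13 - 1179 = -15291/13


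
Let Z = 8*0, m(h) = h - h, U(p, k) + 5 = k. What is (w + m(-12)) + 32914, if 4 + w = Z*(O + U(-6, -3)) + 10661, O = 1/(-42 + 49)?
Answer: 43571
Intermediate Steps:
U(p, k) = -5 + k
O = ⅐ (O = 1/7 = ⅐ ≈ 0.14286)
m(h) = 0
Z = 0
w = 10657 (w = -4 + (0*(⅐ + (-5 - 3)) + 10661) = -4 + (0*(⅐ - 8) + 10661) = -4 + (0*(-55/7) + 10661) = -4 + (0 + 10661) = -4 + 10661 = 10657)
(w + m(-12)) + 32914 = (10657 + 0) + 32914 = 10657 + 32914 = 43571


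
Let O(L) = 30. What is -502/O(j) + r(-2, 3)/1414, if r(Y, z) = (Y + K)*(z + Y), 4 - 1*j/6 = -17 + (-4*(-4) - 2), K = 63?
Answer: -353999/21210 ≈ -16.690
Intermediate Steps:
j = 42 (j = 24 - 6*(-17 + (-4*(-4) - 2)) = 24 - 6*(-17 + (16 - 2)) = 24 - 6*(-17 + 14) = 24 - 6*(-3) = 24 + 18 = 42)
r(Y, z) = (63 + Y)*(Y + z) (r(Y, z) = (Y + 63)*(z + Y) = (63 + Y)*(Y + z))
-502/O(j) + r(-2, 3)/1414 = -502/30 + ((-2)**2 + 63*(-2) + 63*3 - 2*3)/1414 = -502*1/30 + (4 - 126 + 189 - 6)*(1/1414) = -251/15 + 61*(1/1414) = -251/15 + 61/1414 = -353999/21210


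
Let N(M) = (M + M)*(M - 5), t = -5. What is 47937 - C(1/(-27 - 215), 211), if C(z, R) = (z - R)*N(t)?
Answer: 8353527/121 ≈ 69037.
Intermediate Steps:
N(M) = 2*M*(-5 + M) (N(M) = (2*M)*(-5 + M) = 2*M*(-5 + M))
C(z, R) = -100*R + 100*z (C(z, R) = (z - R)*(2*(-5)*(-5 - 5)) = (z - R)*(2*(-5)*(-10)) = (z - R)*100 = -100*R + 100*z)
47937 - C(1/(-27 - 215), 211) = 47937 - (-100*211 + 100/(-27 - 215)) = 47937 - (-21100 + 100/(-242)) = 47937 - (-21100 + 100*(-1/242)) = 47937 - (-21100 - 50/121) = 47937 - 1*(-2553150/121) = 47937 + 2553150/121 = 8353527/121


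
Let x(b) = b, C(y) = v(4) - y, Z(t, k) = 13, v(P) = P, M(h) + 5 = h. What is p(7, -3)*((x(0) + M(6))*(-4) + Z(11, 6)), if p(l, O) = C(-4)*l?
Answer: 504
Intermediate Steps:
M(h) = -5 + h
C(y) = 4 - y
p(l, O) = 8*l (p(l, O) = (4 - 1*(-4))*l = (4 + 4)*l = 8*l)
p(7, -3)*((x(0) + M(6))*(-4) + Z(11, 6)) = (8*7)*((0 + (-5 + 6))*(-4) + 13) = 56*((0 + 1)*(-4) + 13) = 56*(1*(-4) + 13) = 56*(-4 + 13) = 56*9 = 504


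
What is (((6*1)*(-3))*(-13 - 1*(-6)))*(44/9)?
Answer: 616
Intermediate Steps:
(((6*1)*(-3))*(-13 - 1*(-6)))*(44/9) = ((6*(-3))*(-13 + 6))*(44*(⅑)) = -18*(-7)*(44/9) = 126*(44/9) = 616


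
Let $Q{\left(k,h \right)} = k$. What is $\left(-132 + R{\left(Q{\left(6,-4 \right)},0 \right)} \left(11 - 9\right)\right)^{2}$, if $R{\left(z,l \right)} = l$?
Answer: $17424$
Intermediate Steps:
$\left(-132 + R{\left(Q{\left(6,-4 \right)},0 \right)} \left(11 - 9\right)\right)^{2} = \left(-132 + 0 \left(11 - 9\right)\right)^{2} = \left(-132 + 0 \cdot 2\right)^{2} = \left(-132 + 0\right)^{2} = \left(-132\right)^{2} = 17424$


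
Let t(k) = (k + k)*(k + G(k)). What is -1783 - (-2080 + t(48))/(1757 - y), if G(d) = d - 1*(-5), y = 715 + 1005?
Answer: -73587/37 ≈ -1988.8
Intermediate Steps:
y = 1720
G(d) = 5 + d (G(d) = d + 5 = 5 + d)
t(k) = 2*k*(5 + 2*k) (t(k) = (k + k)*(k + (5 + k)) = (2*k)*(5 + 2*k) = 2*k*(5 + 2*k))
-1783 - (-2080 + t(48))/(1757 - y) = -1783 - (-2080 + 2*48*(5 + 2*48))/(1757 - 1*1720) = -1783 - (-2080 + 2*48*(5 + 96))/(1757 - 1720) = -1783 - (-2080 + 2*48*101)/37 = -1783 - (-2080 + 9696)/37 = -1783 - 7616/37 = -73587/37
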